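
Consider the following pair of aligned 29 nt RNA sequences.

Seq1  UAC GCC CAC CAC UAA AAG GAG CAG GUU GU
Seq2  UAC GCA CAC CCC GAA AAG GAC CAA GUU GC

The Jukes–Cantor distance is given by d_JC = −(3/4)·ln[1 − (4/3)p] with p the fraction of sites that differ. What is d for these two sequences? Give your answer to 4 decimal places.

Mismatches occur at site 6 (C/A), site 11 (A/C), site 13 (U/G), site 21 (G/C), site 24 (G/A), site 29 (U/C).
p = 6/29 = 0.206897.
d = −0.75 · ln(1 − (4/3)·0.206897) = −0.75 · ln(0.724137) = −0.75 · (-0.322775) = 0.2421.

0.2421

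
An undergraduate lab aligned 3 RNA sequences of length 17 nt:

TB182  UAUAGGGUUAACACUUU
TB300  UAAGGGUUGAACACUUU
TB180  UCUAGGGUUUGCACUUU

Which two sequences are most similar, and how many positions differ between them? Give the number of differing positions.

Pairwise Hamming distances:
  TB182 vs TB300: 4
  TB182 vs TB180: 3
  TB300 vs TB180: 7
The smallest is 3, between TB182 and TB180.

3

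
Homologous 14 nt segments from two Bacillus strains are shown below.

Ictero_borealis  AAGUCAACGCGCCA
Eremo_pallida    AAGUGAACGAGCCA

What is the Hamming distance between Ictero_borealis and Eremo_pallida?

2

Mismatches occur at site 5 (C↔G), site 10 (C↔A).
That gives 2 mismatches out of 14 aligned sites, so the Hamming distance is 2.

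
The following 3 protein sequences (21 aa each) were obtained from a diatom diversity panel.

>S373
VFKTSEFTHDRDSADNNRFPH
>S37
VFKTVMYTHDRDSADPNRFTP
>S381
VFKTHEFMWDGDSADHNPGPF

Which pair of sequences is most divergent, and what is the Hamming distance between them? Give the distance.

11

Pairwise Hamming distances:
  S373 vs S37: 6
  S373 vs S381: 8
  S37 vs S381: 11
The largest is 11, between S37 and S381.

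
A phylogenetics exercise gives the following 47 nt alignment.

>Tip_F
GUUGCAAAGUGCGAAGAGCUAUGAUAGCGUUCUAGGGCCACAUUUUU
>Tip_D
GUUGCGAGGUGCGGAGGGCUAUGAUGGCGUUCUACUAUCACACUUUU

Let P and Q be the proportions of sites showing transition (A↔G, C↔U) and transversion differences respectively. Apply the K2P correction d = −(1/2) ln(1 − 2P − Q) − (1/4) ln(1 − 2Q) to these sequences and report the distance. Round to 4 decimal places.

Differing sites — 6:A/G (Ti); 8:A/G (Ti); 14:A/G (Ti); 17:A/G (Ti); 26:A/G (Ti); 35:G/C (Tv); 36:G/U (Tv); 37:G/A (Ti); 38:C/U (Ti); 43:U/C (Ti).
Of the 10 differences, 8 transitions and 2 transversions over 47 sites: P = 8/47 = 0.170213, Q = 2/47 = 0.042553.
d = −0.5·ln(0.617021) − 0.25·ln(0.914894) = −0.5·(-0.482852) − 0.25·(-0.088947) = 0.2637.

0.2637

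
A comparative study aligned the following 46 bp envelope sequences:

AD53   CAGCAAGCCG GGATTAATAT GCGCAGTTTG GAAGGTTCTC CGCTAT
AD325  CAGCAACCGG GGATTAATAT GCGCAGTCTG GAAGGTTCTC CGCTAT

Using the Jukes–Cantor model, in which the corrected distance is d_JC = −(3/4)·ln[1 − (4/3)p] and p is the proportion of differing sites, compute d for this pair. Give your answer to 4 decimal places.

0.0682

The sequences differ at positions 7 (G/C), 9 (C/G), 28 (T/C).
p = 3/46 = 0.065217.
d = −0.75 · ln(1 − (4/3)·0.065217) = −0.75 · ln(0.913044) = −0.75 · (-0.090971) = 0.0682.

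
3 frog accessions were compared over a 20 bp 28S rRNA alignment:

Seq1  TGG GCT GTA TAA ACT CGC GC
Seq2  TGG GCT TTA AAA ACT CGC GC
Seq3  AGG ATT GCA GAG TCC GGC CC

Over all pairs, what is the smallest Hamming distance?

Pairwise Hamming distances:
  Seq1 vs Seq2: 2
  Seq1 vs Seq3: 10
  Seq2 vs Seq3: 11
The smallest is 2, between Seq1 and Seq2.

2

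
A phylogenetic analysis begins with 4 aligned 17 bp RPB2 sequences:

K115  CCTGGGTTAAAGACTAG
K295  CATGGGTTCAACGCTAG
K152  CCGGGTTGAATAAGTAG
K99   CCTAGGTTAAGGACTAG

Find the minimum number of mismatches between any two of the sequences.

2

Pairwise Hamming distances:
  K115 vs K295: 4
  K115 vs K152: 6
  K115 vs K99: 2
  K295 vs K152: 9
  K295 vs K99: 6
  K152 vs K99: 7
The smallest is 2, between K115 and K99.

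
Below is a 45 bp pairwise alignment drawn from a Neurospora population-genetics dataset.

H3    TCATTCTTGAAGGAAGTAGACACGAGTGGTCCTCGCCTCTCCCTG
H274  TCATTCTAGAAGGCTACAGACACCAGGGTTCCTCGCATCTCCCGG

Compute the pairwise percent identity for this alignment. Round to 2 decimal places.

The sequences differ at positions 8 (T/A), 14 (A/C), 15 (A/T), 16 (G/A), 17 (T/C), 24 (G/C), 27 (T/G), 29 (G/T), 37 (C/A), 44 (T/G).
35 of the 45 sites match, so the percent identity is 35/45 × 100 = 77.78%.

77.78%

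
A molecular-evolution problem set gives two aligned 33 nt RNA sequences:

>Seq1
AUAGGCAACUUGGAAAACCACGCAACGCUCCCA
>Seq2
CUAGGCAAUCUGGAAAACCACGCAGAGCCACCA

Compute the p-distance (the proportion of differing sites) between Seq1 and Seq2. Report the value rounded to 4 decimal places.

Differing sites — 1:A/C; 9:C/U; 10:U/C; 25:A/G; 26:C/A; 29:U/C; 30:C/A.
There are 7 differences over 33 sites, so p = 7/33 = 0.2121.

0.2121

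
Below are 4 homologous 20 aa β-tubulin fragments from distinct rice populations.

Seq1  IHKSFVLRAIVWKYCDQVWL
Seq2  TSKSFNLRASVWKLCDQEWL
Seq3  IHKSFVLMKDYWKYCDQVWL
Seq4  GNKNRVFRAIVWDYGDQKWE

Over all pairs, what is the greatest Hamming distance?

Pairwise Hamming distances:
  Seq1 vs Seq2: 6
  Seq1 vs Seq3: 4
  Seq1 vs Seq4: 9
  Seq2 vs Seq3: 9
  Seq2 vs Seq4: 12
  Seq3 vs Seq4: 13
The largest is 13, between Seq3 and Seq4.

13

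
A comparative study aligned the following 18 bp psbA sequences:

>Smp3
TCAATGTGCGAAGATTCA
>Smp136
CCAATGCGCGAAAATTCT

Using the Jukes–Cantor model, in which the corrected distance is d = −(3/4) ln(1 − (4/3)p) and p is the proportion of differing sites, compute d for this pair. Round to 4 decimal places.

0.2635

The sequences differ at positions 1 (T/C), 7 (T/C), 13 (G/A), 18 (A/T).
p = 4/18 = 0.222222.
d = −0.75 · ln(1 − (4/3)·0.222222) = −0.75 · ln(0.703704) = −0.75 · (-0.351397) = 0.2635.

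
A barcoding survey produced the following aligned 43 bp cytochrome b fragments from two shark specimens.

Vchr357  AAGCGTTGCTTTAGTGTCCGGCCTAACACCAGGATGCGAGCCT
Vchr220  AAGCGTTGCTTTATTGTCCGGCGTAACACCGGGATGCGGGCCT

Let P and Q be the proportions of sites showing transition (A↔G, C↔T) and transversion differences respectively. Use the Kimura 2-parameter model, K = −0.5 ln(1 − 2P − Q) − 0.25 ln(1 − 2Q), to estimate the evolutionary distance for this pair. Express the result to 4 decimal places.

Mismatches occur at site 14 (G↔T, transversion), site 23 (C↔G, transversion), site 31 (A↔G, transition), site 39 (A↔G, transition).
Of the 4 differences, 2 transitions and 2 transversions over 43 sites: P = 2/43 = 0.046512, Q = 2/43 = 0.046512.
d = −0.5·ln(0.860464) − 0.25·ln(0.906976) = −0.5·(-0.150284) − 0.25·(-0.097639) = 0.0996.

0.0996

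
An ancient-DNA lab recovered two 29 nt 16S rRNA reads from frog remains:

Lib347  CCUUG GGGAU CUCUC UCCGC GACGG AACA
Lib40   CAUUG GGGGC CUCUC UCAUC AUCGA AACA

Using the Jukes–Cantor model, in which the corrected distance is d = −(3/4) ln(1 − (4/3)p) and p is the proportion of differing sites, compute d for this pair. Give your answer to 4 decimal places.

The sequences differ at positions 2 (C/A), 9 (A/G), 10 (U/C), 18 (C/A), 19 (G/U), 21 (G/A), 22 (A/U), 25 (G/A).
p = 8/29 = 0.275862.
d = −0.75 · ln(1 − (4/3)·0.275862) = −0.75 · ln(0.632184) = −0.75 · (-0.458575) = 0.3439.

0.3439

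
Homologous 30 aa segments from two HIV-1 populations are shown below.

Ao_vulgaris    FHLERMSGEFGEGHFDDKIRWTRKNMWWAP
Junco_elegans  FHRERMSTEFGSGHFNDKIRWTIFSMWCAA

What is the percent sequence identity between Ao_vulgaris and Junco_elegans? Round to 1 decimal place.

Differing sites — 3:L/R; 8:G/T; 12:E/S; 16:D/N; 23:R/I; 24:K/F; 25:N/S; 28:W/C; 30:P/A.
21 of the 30 sites match, so the percent identity is 21/30 × 100 = 70.0%.

70.0%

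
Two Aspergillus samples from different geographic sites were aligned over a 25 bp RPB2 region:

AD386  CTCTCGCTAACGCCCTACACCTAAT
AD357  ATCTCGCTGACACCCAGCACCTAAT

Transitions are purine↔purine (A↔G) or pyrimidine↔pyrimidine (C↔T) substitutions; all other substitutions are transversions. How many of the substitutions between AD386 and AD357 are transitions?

3

Differing sites — 1:C/A (Tv); 9:A/G (Ti); 12:G/A (Ti); 16:T/A (Tv); 17:A/G (Ti).
Of the 5 differences, 3 transitions and 2 transversions, so the answer is 3.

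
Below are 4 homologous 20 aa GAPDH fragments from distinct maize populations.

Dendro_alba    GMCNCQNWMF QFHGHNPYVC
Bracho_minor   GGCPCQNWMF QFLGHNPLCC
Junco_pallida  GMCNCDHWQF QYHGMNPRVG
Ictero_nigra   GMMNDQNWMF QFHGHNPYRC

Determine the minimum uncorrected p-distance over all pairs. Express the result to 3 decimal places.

Pairwise Hamming distances:
  Dendro_alba vs Bracho_minor: 5
  Dendro_alba vs Junco_pallida: 7
  Dendro_alba vs Ictero_nigra: 3
  Bracho_minor vs Junco_pallida: 11
  Bracho_minor vs Ictero_nigra: 7
  Junco_pallida vs Ictero_nigra: 10
The smallest is 3 mismatches, between Dendro_alba and Ictero_nigra; p = 3/20 = 0.150.

0.150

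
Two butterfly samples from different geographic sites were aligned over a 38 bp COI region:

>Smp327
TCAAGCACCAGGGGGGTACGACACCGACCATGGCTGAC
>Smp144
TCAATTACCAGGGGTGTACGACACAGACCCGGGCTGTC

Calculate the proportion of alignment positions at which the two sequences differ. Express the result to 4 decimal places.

Mismatches occur at site 5 (G/T), site 6 (C/T), site 15 (G/T), site 25 (C/A), site 30 (A/C), site 31 (T/G), site 37 (A/T).
There are 7 differences over 38 sites, so p = 7/38 = 0.1842.

0.1842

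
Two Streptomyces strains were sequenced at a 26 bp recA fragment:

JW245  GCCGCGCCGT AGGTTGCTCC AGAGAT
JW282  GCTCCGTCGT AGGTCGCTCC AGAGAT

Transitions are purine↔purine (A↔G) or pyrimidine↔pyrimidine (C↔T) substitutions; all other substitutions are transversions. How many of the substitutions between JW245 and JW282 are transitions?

Mismatches occur at site 3 (C/T, transition), site 4 (G/C, transversion), site 7 (C/T, transition), site 15 (T/C, transition).
Of the 4 differences, 3 transitions and 1 transversion, so the answer is 3.

3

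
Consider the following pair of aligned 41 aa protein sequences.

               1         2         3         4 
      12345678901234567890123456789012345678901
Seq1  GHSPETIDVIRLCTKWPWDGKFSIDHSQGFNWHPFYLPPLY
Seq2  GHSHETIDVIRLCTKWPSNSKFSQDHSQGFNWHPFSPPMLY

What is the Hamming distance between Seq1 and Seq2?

Differing sites — 4:P/H; 18:W/S; 19:D/N; 20:G/S; 24:I/Q; 36:Y/S; 37:L/P; 39:P/M.
That gives 8 mismatches out of 41 aligned sites, so the Hamming distance is 8.

8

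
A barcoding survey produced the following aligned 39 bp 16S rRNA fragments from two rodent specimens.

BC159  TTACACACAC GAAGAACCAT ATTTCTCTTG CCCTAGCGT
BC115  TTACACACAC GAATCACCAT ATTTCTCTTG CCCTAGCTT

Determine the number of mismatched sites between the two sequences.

3

The sequences differ at positions 14 (G/T), 15 (A/C), 38 (G/T).
That gives 3 mismatches out of 39 aligned sites, so the Hamming distance is 3.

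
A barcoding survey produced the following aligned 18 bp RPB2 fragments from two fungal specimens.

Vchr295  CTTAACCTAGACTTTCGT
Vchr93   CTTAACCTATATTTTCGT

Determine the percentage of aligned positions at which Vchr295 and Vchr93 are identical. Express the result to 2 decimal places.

88.89%

The sequences differ at positions 10 (G/T), 12 (C/T).
16 of the 18 sites match, so the percent identity is 16/18 × 100 = 88.89%.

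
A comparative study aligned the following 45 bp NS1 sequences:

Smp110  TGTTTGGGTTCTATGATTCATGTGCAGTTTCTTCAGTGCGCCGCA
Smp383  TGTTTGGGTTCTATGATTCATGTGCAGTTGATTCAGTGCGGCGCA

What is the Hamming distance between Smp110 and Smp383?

Differing sites — 30:T/G; 31:C/A; 41:C/G.
That gives 3 mismatches out of 45 aligned sites, so the Hamming distance is 3.

3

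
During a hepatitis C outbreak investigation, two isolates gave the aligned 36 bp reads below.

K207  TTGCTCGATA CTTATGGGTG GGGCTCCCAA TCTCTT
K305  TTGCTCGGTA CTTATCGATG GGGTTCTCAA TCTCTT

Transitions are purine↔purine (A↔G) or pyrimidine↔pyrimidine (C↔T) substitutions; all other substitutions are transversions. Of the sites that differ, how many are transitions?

4

The sequences differ at positions 8 (A/G, transition), 16 (G/C, transversion), 18 (G/A, transition), 24 (C/T, transition), 27 (C/T, transition).
Of the 5 differences, 4 transitions and 1 transversion, so the answer is 4.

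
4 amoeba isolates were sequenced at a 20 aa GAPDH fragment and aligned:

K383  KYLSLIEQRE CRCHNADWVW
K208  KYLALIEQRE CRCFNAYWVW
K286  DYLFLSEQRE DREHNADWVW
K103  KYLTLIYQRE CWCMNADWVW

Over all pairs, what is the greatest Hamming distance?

Pairwise Hamming distances:
  K383 vs K208: 3
  K383 vs K286: 5
  K383 vs K103: 4
  K208 vs K286: 7
  K208 vs K103: 5
  K286 vs K103: 8
The largest is 8, between K286 and K103.

8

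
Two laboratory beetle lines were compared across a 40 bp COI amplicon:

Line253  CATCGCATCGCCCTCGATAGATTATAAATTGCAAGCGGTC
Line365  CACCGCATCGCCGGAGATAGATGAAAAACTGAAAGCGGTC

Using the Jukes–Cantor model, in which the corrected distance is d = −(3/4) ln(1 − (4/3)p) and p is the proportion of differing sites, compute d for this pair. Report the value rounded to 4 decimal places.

Mismatches occur at site 3 (T→C), site 13 (C→G), site 14 (T→G), site 15 (C→A), site 23 (T→G), site 25 (T→A), site 29 (T→C), site 32 (C→A).
p = 8/40 = 0.200000.
d = −0.75 · ln(1 − (4/3)·0.200000) = −0.75 · ln(0.733333) = −0.75 · (-0.310155) = 0.2326.

0.2326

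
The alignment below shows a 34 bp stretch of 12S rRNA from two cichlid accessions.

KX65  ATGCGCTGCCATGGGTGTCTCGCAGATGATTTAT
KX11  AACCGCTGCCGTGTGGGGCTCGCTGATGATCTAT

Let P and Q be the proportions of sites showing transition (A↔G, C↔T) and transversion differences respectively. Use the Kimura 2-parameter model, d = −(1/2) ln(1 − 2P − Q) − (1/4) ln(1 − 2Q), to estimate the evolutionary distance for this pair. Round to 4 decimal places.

0.2830

The sequences differ at positions 2 (T/A, transversion), 3 (G/C, transversion), 11 (A/G, transition), 14 (G/T, transversion), 16 (T/G, transversion), 18 (T/G, transversion), 24 (A/T, transversion), 31 (T/C, transition).
Of the 8 differences, 2 transitions and 6 transversions over 34 sites: P = 2/34 = 0.058824, Q = 6/34 = 0.176471.
d = −0.5·ln(0.705881) − 0.25·ln(0.647058) = −0.5·(-0.348309) − 0.25·(-0.435319) = 0.2830.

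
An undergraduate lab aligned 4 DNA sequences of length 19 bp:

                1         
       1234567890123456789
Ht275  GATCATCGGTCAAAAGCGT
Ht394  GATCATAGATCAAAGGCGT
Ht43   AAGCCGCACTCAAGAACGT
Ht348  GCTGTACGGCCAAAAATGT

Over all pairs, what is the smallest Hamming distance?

Pairwise Hamming distances:
  Ht275 vs Ht394: 3
  Ht275 vs Ht43: 8
  Ht275 vs Ht348: 7
  Ht394 vs Ht43: 10
  Ht394 vs Ht348: 10
  Ht43 vs Ht348: 11
The smallest is 3, between Ht275 and Ht394.

3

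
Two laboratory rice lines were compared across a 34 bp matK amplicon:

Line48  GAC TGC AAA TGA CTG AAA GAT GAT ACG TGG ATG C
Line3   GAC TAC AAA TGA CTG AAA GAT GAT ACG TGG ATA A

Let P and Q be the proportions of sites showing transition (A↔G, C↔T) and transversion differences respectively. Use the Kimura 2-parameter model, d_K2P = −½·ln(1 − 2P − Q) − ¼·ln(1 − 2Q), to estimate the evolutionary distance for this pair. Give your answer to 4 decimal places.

0.0947

The sequences differ at positions 5 (G/A, transition), 33 (G/A, transition), 34 (C/A, transversion).
Of the 3 differences, 2 transitions and 1 transversion over 34 sites: P = 2/34 = 0.058824, Q = 1/34 = 0.029412.
d = −0.5·ln(0.852940) − 0.25·ln(0.941176) = −0.5·(-0.159066) − 0.25·(-0.060625) = 0.0947.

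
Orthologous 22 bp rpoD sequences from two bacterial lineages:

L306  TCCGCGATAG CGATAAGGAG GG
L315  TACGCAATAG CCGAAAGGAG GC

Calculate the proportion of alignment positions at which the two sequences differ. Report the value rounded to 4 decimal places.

Mismatches occur at site 2 (C→A), site 6 (G→A), site 12 (G→C), site 13 (A→G), site 14 (T→A), site 22 (G→C).
There are 6 differences over 22 sites, so p = 6/22 = 0.2727.

0.2727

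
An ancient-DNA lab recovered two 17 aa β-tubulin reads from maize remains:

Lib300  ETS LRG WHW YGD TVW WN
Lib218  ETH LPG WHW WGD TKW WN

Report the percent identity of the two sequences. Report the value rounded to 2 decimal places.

The sequences differ at positions 3 (S/H), 5 (R/P), 10 (Y/W), 14 (V/K).
13 of the 17 sites match, so the percent identity is 13/17 × 100 = 76.47%.

76.47%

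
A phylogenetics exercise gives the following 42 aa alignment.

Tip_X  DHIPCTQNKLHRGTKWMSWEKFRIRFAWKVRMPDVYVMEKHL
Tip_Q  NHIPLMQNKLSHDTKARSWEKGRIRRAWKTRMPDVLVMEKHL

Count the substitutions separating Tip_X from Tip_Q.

The sequences differ at positions 1 (D/N), 5 (C/L), 6 (T/M), 11 (H/S), 12 (R/H), 13 (G/D), 16 (W/A), 17 (M/R), 22 (F/G), 26 (F/R), 30 (V/T), 36 (Y/L).
That gives 12 mismatches out of 42 aligned sites, so the Hamming distance is 12.

12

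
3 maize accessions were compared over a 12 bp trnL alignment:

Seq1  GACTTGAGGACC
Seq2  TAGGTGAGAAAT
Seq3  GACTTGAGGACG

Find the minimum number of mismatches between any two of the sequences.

Pairwise Hamming distances:
  Seq1 vs Seq2: 6
  Seq1 vs Seq3: 1
  Seq2 vs Seq3: 6
The smallest is 1, between Seq1 and Seq3.

1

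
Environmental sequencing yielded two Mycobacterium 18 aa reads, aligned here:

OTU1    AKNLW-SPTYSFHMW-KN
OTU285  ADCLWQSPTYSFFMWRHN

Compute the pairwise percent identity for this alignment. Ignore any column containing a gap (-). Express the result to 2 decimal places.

75.00%

Excluding the 2 gap columns leaves 16 comparable sites.
Mismatches occur at site 2 (K/D), site 3 (N/C), site 13 (H/F), site 17 (K/H).
12 of the 16 comparable sites match, so the percent identity is 12/16 × 100 = 75.00%.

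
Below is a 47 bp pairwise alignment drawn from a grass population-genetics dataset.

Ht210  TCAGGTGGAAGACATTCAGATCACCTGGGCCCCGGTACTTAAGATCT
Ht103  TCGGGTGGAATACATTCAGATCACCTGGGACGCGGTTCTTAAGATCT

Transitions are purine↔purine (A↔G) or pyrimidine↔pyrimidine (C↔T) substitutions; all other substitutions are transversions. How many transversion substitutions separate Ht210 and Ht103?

Mismatches occur at site 3 (A↔G, transition), site 11 (G↔T, transversion), site 30 (C↔A, transversion), site 32 (C↔G, transversion), site 37 (A↔T, transversion).
Of the 5 differences, 1 transition and 4 transversions, so the answer is 4.

4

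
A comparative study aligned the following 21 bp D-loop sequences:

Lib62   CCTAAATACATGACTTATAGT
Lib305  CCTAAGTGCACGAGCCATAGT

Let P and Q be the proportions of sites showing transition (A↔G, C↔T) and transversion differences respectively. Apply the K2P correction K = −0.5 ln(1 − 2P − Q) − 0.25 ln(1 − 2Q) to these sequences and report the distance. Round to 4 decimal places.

The sequences differ at positions 6 (A/G, transition), 8 (A/G, transition), 11 (T/C, transition), 14 (C/G, transversion), 15 (T/C, transition), 16 (T/C, transition).
Of the 6 differences, 5 transitions and 1 transversion over 21 sites: P = 5/21 = 0.238095, Q = 1/21 = 0.047619.
d = −0.5·ln(0.476191) − 0.25·ln(0.904762) = −0.5·(-0.741936) − 0.25·(-0.100083) = 0.3960.

0.3960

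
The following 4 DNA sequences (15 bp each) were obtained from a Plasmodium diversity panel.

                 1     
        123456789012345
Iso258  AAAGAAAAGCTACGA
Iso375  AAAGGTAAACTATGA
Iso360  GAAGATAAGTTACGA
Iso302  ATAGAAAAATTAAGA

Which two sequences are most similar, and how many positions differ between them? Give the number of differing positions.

Pairwise Hamming distances:
  Iso258 vs Iso375: 4
  Iso258 vs Iso360: 3
  Iso258 vs Iso302: 4
  Iso375 vs Iso360: 5
  Iso375 vs Iso302: 5
  Iso360 vs Iso302: 5
The smallest is 3, between Iso258 and Iso360.

3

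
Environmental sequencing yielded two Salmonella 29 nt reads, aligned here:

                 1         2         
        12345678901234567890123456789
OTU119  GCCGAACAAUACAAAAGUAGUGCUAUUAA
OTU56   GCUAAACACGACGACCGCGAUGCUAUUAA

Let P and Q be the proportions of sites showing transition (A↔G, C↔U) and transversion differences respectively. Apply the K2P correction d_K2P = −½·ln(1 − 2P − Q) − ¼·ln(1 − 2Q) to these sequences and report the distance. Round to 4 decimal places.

The sequences differ at positions 3 (C/U, transition), 4 (G/A, transition), 9 (A/C, transversion), 10 (U/G, transversion), 13 (A/G, transition), 15 (A/C, transversion), 16 (A/C, transversion), 18 (U/C, transition), 19 (A/G, transition), 20 (G/A, transition).
Of the 10 differences, 6 transitions and 4 transversions over 29 sites: P = 6/29 = 0.206897, Q = 4/29 = 0.137931.
d = −0.5·ln(0.448275) − 0.25·ln(0.724138) = −0.5·(-0.802348) − 0.25·(-0.322773) = 0.4819.

0.4819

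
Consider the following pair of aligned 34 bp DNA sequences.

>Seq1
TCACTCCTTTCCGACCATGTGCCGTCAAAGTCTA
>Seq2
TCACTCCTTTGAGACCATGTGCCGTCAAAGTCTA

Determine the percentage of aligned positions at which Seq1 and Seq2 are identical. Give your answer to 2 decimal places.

94.12%

Differing sites — 11:C/G; 12:C/A.
32 of the 34 sites match, so the percent identity is 32/34 × 100 = 94.12%.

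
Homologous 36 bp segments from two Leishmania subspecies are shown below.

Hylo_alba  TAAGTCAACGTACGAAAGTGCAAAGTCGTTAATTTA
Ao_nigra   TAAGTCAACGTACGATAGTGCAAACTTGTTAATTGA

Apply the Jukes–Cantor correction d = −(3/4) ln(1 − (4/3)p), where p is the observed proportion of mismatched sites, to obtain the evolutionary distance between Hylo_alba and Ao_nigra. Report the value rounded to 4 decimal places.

0.1203

Mismatches occur at site 16 (A/T), site 25 (G/C), site 27 (C/T), site 35 (T/G).
p = 4/36 = 0.111111.
d = −0.75 · ln(1 − (4/3)·0.111111) = −0.75 · ln(0.851852) = −0.75 · (-0.160342) = 0.1203.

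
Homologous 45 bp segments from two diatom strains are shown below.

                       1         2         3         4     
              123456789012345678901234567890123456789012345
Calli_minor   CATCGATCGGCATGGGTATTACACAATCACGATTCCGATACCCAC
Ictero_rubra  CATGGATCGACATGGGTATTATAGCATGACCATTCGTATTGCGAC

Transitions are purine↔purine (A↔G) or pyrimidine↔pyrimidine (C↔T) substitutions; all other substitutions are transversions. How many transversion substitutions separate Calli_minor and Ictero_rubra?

10

The sequences differ at positions 4 (C/G, transversion), 10 (G/A, transition), 22 (C/T, transition), 24 (C/G, transversion), 25 (A/C, transversion), 28 (C/G, transversion), 31 (G/C, transversion), 36 (C/G, transversion), 37 (G/T, transversion), 40 (A/T, transversion), 41 (C/G, transversion), 43 (C/G, transversion).
Of the 12 differences, 2 transitions and 10 transversions, so the answer is 10.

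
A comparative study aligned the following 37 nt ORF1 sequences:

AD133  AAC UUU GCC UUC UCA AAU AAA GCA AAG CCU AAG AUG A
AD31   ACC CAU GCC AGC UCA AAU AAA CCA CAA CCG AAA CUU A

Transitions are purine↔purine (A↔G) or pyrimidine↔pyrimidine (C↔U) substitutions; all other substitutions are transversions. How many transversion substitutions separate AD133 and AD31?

Differing sites — 2:A/C (Tv); 4:U/C (Ti); 5:U/A (Tv); 10:U/A (Tv); 11:U/G (Tv); 22:G/C (Tv); 25:A/C (Tv); 27:G/A (Ti); 30:U/G (Tv); 33:G/A (Ti); 34:A/C (Tv); 36:G/U (Tv).
Of the 12 differences, 3 transitions and 9 transversions, so the answer is 9.

9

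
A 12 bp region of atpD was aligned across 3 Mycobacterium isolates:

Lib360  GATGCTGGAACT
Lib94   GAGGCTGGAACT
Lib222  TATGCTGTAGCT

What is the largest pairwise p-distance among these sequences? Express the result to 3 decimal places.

Pairwise Hamming distances:
  Lib360 vs Lib94: 1
  Lib360 vs Lib222: 3
  Lib94 vs Lib222: 4
The largest is 4 mismatches, between Lib94 and Lib222; p = 4/12 = 0.333.

0.333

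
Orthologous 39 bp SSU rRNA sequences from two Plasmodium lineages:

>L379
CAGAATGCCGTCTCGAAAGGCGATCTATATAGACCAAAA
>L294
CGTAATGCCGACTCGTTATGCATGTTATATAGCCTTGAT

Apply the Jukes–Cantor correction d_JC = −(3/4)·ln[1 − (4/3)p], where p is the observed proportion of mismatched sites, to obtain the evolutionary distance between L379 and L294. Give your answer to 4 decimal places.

The sequences differ at positions 2 (A/G), 3 (G/T), 11 (T/A), 16 (A/T), 17 (A/T), 19 (G/T), 22 (G/A), 23 (A/T), 24 (T/G), 25 (C/T), 33 (A/C), 35 (C/T), 36 (A/T), 37 (A/G), 39 (A/T).
p = 15/39 = 0.384615.
d = −0.75 · ln(1 − (4/3)·0.384615) = −0.75 · ln(0.487180) = −0.75 · (-0.719122) = 0.5393.

0.5393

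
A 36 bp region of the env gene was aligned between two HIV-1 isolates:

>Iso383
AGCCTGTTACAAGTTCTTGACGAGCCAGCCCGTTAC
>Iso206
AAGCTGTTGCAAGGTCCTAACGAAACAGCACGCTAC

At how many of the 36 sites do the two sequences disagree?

10

Mismatches occur at site 2 (G↔A), site 3 (C↔G), site 9 (A↔G), site 14 (T↔G), site 17 (T↔C), site 19 (G↔A), site 24 (G↔A), site 25 (C↔A), site 30 (C↔A), site 33 (T↔C).
That gives 10 mismatches out of 36 aligned sites, so the Hamming distance is 10.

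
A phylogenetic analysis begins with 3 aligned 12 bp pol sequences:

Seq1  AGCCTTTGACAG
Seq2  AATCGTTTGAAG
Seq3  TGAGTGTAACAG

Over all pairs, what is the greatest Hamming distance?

Pairwise Hamming distances:
  Seq1 vs Seq2: 6
  Seq1 vs Seq3: 5
  Seq2 vs Seq3: 9
The largest is 9, between Seq2 and Seq3.

9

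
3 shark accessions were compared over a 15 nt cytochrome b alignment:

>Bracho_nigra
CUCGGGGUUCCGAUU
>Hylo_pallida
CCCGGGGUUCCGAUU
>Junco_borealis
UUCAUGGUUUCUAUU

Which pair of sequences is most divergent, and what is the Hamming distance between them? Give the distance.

6

Pairwise Hamming distances:
  Bracho_nigra vs Hylo_pallida: 1
  Bracho_nigra vs Junco_borealis: 5
  Hylo_pallida vs Junco_borealis: 6
The largest is 6, between Hylo_pallida and Junco_borealis.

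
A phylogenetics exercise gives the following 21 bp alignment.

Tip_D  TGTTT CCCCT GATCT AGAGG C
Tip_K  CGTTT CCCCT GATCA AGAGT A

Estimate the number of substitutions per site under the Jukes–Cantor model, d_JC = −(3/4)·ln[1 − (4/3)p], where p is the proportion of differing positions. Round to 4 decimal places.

The sequences differ at positions 1 (T/C), 15 (T/A), 20 (G/T), 21 (C/A).
p = 4/21 = 0.190476.
d = −0.75 · ln(1 − (4/3)·0.190476) = −0.75 · ln(0.746032) = −0.75 · (-0.292987) = 0.2197.

0.2197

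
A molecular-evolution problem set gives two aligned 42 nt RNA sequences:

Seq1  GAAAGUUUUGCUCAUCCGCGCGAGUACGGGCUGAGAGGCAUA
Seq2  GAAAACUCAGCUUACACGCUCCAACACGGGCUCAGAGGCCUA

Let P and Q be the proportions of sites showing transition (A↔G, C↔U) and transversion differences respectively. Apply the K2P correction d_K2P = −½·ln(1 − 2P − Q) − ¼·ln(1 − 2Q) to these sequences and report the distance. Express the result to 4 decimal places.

0.4074

The sequences differ at positions 5 (G/A, transition), 6 (U/C, transition), 8 (U/C, transition), 9 (U/A, transversion), 13 (C/U, transition), 15 (U/C, transition), 16 (C/A, transversion), 20 (G/U, transversion), 22 (G/C, transversion), 24 (G/A, transition), 25 (U/C, transition), 33 (G/C, transversion), 40 (A/C, transversion).
Of the 13 differences, 7 transitions and 6 transversions over 42 sites: P = 7/42 = 0.166667, Q = 6/42 = 0.142857.
d = −0.5·ln(0.523809) − 0.25·ln(0.714286) = −0.5·(-0.646628) − 0.25·(-0.336472) = 0.4074.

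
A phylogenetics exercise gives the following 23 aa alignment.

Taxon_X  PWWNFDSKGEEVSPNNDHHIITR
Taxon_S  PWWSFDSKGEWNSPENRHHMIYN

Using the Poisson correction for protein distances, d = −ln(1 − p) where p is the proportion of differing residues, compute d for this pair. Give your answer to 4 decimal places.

Differing sites — 4:N/S; 11:E/W; 12:V/N; 15:N/E; 17:D/R; 20:I/M; 22:T/Y; 23:R/N.
p = 8/23 = 0.347826.
d = −ln(1 − 0.347826) = −ln(0.652174) = 0.4274.

0.4274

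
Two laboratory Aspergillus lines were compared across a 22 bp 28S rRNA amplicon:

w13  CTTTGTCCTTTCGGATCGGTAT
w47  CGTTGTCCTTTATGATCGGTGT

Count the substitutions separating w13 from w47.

4

Differing sites — 2:T/G; 12:C/A; 13:G/T; 21:A/G.
That gives 4 mismatches out of 22 aligned sites, so the Hamming distance is 4.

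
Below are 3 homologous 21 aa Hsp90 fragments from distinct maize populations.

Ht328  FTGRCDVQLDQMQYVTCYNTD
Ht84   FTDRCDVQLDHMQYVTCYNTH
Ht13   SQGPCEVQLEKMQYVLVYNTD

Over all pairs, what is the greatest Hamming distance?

Pairwise Hamming distances:
  Ht328 vs Ht84: 3
  Ht328 vs Ht13: 8
  Ht84 vs Ht13: 10
The largest is 10, between Ht84 and Ht13.

10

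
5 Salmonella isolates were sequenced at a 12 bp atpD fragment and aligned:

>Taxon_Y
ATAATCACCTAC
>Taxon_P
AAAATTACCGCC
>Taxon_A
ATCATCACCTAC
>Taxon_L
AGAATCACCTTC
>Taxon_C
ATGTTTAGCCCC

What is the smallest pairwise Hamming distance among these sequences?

1

Pairwise Hamming distances:
  Taxon_Y vs Taxon_P: 4
  Taxon_Y vs Taxon_A: 1
  Taxon_Y vs Taxon_L: 2
  Taxon_Y vs Taxon_C: 6
  Taxon_P vs Taxon_A: 5
  Taxon_P vs Taxon_L: 4
  Taxon_P vs Taxon_C: 5
  Taxon_A vs Taxon_L: 3
  Taxon_A vs Taxon_C: 6
  Taxon_L vs Taxon_C: 7
The smallest is 1, between Taxon_Y and Taxon_A.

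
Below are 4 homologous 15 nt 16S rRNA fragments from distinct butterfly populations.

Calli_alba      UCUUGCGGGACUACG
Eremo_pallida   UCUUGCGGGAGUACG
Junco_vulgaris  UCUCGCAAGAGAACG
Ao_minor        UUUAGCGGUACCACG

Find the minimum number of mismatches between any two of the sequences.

1

Pairwise Hamming distances:
  Calli_alba vs Eremo_pallida: 1
  Calli_alba vs Junco_vulgaris: 5
  Calli_alba vs Ao_minor: 4
  Eremo_pallida vs Junco_vulgaris: 4
  Eremo_pallida vs Ao_minor: 5
  Junco_vulgaris vs Ao_minor: 7
The smallest is 1, between Calli_alba and Eremo_pallida.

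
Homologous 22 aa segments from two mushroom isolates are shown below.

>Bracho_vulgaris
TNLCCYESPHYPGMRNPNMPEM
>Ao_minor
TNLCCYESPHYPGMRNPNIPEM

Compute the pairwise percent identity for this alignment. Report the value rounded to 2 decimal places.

95.45%

The sequences differ at position 19 (M/I).
21 of the 22 sites match, so the percent identity is 21/22 × 100 = 95.45%.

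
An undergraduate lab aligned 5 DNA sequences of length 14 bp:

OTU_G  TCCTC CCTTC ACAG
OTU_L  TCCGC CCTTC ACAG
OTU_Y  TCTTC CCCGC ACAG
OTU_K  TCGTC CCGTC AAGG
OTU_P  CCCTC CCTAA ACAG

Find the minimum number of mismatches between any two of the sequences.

1

Pairwise Hamming distances:
  OTU_G vs OTU_L: 1
  OTU_G vs OTU_Y: 3
  OTU_G vs OTU_K: 4
  OTU_G vs OTU_P: 3
  OTU_L vs OTU_Y: 4
  OTU_L vs OTU_K: 5
  OTU_L vs OTU_P: 4
  OTU_Y vs OTU_K: 5
  OTU_Y vs OTU_P: 5
  OTU_K vs OTU_P: 7
The smallest is 1, between OTU_G and OTU_L.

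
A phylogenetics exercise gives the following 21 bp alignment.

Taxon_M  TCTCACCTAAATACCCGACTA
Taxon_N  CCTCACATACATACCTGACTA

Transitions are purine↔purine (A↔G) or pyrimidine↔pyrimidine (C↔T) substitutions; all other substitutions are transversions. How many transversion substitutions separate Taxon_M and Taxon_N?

Mismatches occur at site 1 (T→C, transition), site 7 (C→A, transversion), site 10 (A→C, transversion), site 16 (C→T, transition).
Of the 4 differences, 2 transitions and 2 transversions, so the answer is 2.

2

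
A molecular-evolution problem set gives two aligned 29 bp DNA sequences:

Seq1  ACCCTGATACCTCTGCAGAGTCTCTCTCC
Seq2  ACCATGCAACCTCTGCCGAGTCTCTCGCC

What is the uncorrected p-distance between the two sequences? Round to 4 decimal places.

0.1724

The sequences differ at positions 4 (C/A), 7 (A/C), 8 (T/A), 17 (A/C), 27 (T/G).
There are 5 differences over 29 sites, so p = 5/29 = 0.1724.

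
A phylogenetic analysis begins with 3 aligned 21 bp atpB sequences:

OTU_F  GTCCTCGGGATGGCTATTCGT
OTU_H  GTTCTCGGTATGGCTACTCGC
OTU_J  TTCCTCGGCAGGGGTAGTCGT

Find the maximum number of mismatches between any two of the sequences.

Pairwise Hamming distances:
  OTU_F vs OTU_H: 4
  OTU_F vs OTU_J: 5
  OTU_H vs OTU_J: 7
The largest is 7, between OTU_H and OTU_J.

7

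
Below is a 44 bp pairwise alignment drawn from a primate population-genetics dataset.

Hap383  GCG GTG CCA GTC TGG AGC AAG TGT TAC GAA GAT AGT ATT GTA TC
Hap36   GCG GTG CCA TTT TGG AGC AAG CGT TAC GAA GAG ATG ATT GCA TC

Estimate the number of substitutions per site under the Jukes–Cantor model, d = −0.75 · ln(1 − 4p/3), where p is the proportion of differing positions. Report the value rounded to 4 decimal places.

0.1788

Mismatches occur at site 10 (G↔T), site 12 (C↔T), site 22 (T↔C), site 33 (T↔G), site 35 (G↔T), site 36 (T↔G), site 41 (T↔C).
p = 7/44 = 0.159091.
d = −0.75 · ln(1 − (4/3)·0.159091) = −0.75 · ln(0.787879) = −0.75 · (-0.238411) = 0.1788.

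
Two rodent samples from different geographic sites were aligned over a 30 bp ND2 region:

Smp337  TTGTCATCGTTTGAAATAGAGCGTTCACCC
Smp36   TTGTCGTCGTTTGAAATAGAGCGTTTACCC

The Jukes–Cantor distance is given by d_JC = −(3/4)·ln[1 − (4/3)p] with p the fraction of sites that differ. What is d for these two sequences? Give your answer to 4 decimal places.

Differing sites — 6:A/G; 26:C/T.
p = 2/30 = 0.066667.
d = −0.75 · ln(1 − (4/3)·0.066667) = −0.75 · ln(0.911111) = −0.75 · (-0.093091) = 0.0698.

0.0698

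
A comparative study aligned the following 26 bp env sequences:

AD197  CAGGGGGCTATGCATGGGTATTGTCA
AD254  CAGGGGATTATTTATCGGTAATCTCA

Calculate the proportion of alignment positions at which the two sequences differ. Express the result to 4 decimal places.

0.2692

The sequences differ at positions 7 (G/A), 8 (C/T), 12 (G/T), 13 (C/T), 16 (G/C), 21 (T/A), 23 (G/C).
There are 7 differences over 26 sites, so p = 7/26 = 0.2692.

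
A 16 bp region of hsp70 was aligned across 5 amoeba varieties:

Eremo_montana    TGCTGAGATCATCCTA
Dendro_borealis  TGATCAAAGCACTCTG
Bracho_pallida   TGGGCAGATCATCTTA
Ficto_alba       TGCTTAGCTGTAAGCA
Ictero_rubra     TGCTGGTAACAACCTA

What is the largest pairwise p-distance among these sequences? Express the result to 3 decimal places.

Pairwise Hamming distances:
  Eremo_montana vs Dendro_borealis: 7
  Eremo_montana vs Bracho_pallida: 4
  Eremo_montana vs Ficto_alba: 8
  Eremo_montana vs Ictero_rubra: 4
  Dendro_borealis vs Bracho_pallida: 8
  Dendro_borealis vs Ficto_alba: 12
  Dendro_borealis vs Ictero_rubra: 8
  Bracho_pallida vs Ficto_alba: 10
  Bracho_pallida vs Ictero_rubra: 8
  Ficto_alba vs Ictero_rubra: 10
The largest is 12 mismatches, between Dendro_borealis and Ficto_alba; p = 12/16 = 0.750.

0.750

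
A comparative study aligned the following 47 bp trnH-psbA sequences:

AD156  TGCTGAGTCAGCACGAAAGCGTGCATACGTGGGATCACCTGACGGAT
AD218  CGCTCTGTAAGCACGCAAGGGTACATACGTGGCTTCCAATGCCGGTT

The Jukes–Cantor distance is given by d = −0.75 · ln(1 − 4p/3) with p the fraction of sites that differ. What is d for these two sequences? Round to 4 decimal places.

0.3796

The sequences differ at positions 1 (T/C), 5 (G/C), 6 (A/T), 9 (C/A), 16 (A/C), 20 (C/G), 23 (G/A), 33 (G/C), 34 (A/T), 37 (A/C), 38 (C/A), 39 (C/A), 42 (A/C), 46 (A/T).
p = 14/47 = 0.297872.
d = −0.75 · ln(1 − (4/3)·0.297872) = −0.75 · ln(0.602837) = −0.75 · (-0.506108) = 0.3796.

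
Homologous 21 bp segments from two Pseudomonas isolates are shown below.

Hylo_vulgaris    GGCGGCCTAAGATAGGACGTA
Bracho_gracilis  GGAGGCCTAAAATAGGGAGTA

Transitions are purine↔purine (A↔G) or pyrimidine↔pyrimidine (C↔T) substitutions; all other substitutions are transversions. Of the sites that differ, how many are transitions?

The sequences differ at positions 3 (C/A, transversion), 11 (G/A, transition), 17 (A/G, transition), 18 (C/A, transversion).
Of the 4 differences, 2 transitions and 2 transversions, so the answer is 2.

2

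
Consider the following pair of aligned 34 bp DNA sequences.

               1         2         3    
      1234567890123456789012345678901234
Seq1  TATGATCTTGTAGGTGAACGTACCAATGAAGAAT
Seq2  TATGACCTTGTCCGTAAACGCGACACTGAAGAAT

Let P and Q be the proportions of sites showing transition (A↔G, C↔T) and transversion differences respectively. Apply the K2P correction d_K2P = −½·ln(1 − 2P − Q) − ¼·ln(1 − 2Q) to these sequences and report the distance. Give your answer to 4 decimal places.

Mismatches occur at site 6 (T↔C, transition), site 12 (A↔C, transversion), site 13 (G↔C, transversion), site 16 (G↔A, transition), site 21 (T↔C, transition), site 22 (A↔G, transition), site 23 (C↔A, transversion), site 26 (A↔C, transversion).
Of the 8 differences, 4 transitions and 4 transversions over 34 sites: P = 4/34 = 0.117647, Q = 4/34 = 0.117647.
d = −0.5·ln(0.647059) − 0.25·ln(0.764706) = −0.5·(-0.435318) − 0.25·(-0.268264) = 0.2847.

0.2847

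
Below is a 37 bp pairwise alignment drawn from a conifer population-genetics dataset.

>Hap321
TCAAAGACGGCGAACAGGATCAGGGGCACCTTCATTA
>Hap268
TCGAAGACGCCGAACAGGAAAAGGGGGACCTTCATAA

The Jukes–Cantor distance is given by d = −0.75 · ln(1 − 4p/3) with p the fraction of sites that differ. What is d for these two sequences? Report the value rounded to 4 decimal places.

The sequences differ at positions 3 (A/G), 10 (G/C), 20 (T/A), 21 (C/A), 27 (C/G), 36 (T/A).
p = 6/37 = 0.162162.
d = −0.75 · ln(1 − (4/3)·0.162162) = −0.75 · ln(0.783784) = −0.75 · (-0.243622) = 0.1827.

0.1827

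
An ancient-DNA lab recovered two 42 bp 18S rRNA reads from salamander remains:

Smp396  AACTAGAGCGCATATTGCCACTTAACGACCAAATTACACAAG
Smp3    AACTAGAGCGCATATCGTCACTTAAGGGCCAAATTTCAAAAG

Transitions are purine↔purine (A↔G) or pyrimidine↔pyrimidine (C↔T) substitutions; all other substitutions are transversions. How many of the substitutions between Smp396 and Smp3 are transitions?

3

The sequences differ at positions 16 (T/C, transition), 18 (C/T, transition), 26 (C/G, transversion), 28 (A/G, transition), 36 (A/T, transversion), 39 (C/A, transversion).
Of the 6 differences, 3 transitions and 3 transversions, so the answer is 3.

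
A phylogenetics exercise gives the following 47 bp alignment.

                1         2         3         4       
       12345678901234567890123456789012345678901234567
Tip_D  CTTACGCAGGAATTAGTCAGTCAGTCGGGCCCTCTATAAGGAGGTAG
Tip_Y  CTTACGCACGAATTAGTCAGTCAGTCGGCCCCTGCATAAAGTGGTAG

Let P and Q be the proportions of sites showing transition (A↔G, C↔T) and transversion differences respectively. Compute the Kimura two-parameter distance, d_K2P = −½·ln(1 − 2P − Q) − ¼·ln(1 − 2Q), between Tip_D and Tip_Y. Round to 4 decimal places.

Mismatches occur at site 9 (G→C, transversion), site 29 (G→C, transversion), site 34 (C→G, transversion), site 35 (T→C, transition), site 40 (G→A, transition), site 42 (A→T, transversion).
Of the 6 differences, 2 transitions and 4 transversions over 47 sites: P = 2/47 = 0.042553, Q = 4/47 = 0.085106.
d = −0.5·ln(0.829788) − 0.25·ln(0.829788) = −0.5·(-0.186585) − 0.25·(-0.186585) = 0.1399.

0.1399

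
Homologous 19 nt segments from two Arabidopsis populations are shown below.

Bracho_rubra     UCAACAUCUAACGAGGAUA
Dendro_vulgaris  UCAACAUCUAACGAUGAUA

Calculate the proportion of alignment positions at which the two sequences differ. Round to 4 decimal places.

0.0526

Differing sites — 15:G/U.
There are 1 differences over 19 sites, so p = 1/19 = 0.0526.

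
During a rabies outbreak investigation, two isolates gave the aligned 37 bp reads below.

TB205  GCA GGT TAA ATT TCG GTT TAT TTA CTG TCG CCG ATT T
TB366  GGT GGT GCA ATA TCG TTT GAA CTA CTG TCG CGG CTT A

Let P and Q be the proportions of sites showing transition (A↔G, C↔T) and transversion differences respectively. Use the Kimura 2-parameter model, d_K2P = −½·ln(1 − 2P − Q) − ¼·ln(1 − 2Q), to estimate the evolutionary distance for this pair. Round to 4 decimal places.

The sequences differ at positions 2 (C/G, transversion), 3 (A/T, transversion), 7 (T/G, transversion), 8 (A/C, transversion), 12 (T/A, transversion), 16 (G/T, transversion), 19 (T/G, transversion), 21 (T/A, transversion), 22 (T/C, transition), 32 (C/G, transversion), 34 (A/C, transversion), 37 (T/A, transversion).
Of the 12 differences, 1 transition and 11 transversions over 37 sites: P = 1/37 = 0.027027, Q = 11/37 = 0.297297.
d = −0.5·ln(0.648649) − 0.25·ln(0.405406) = −0.5·(-0.432864) − 0.25·(-0.902866) = 0.4421.

0.4421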